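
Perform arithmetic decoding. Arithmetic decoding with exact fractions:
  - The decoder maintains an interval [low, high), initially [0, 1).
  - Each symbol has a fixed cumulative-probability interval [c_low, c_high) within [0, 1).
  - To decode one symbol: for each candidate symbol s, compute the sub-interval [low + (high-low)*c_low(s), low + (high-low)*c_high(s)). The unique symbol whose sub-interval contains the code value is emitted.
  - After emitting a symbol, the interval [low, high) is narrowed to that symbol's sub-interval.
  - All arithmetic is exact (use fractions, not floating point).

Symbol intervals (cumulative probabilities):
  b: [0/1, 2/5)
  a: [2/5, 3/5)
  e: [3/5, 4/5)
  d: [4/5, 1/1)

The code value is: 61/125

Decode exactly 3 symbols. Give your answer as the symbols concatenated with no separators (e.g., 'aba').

Step 1: interval [0/1, 1/1), width = 1/1 - 0/1 = 1/1
  'b': [0/1 + 1/1*0/1, 0/1 + 1/1*2/5) = [0/1, 2/5)
  'a': [0/1 + 1/1*2/5, 0/1 + 1/1*3/5) = [2/5, 3/5) <- contains code 61/125
  'e': [0/1 + 1/1*3/5, 0/1 + 1/1*4/5) = [3/5, 4/5)
  'd': [0/1 + 1/1*4/5, 0/1 + 1/1*1/1) = [4/5, 1/1)
  emit 'a', narrow to [2/5, 3/5)
Step 2: interval [2/5, 3/5), width = 3/5 - 2/5 = 1/5
  'b': [2/5 + 1/5*0/1, 2/5 + 1/5*2/5) = [2/5, 12/25)
  'a': [2/5 + 1/5*2/5, 2/5 + 1/5*3/5) = [12/25, 13/25) <- contains code 61/125
  'e': [2/5 + 1/5*3/5, 2/5 + 1/5*4/5) = [13/25, 14/25)
  'd': [2/5 + 1/5*4/5, 2/5 + 1/5*1/1) = [14/25, 3/5)
  emit 'a', narrow to [12/25, 13/25)
Step 3: interval [12/25, 13/25), width = 13/25 - 12/25 = 1/25
  'b': [12/25 + 1/25*0/1, 12/25 + 1/25*2/5) = [12/25, 62/125) <- contains code 61/125
  'a': [12/25 + 1/25*2/5, 12/25 + 1/25*3/5) = [62/125, 63/125)
  'e': [12/25 + 1/25*3/5, 12/25 + 1/25*4/5) = [63/125, 64/125)
  'd': [12/25 + 1/25*4/5, 12/25 + 1/25*1/1) = [64/125, 13/25)
  emit 'b', narrow to [12/25, 62/125)

Answer: aab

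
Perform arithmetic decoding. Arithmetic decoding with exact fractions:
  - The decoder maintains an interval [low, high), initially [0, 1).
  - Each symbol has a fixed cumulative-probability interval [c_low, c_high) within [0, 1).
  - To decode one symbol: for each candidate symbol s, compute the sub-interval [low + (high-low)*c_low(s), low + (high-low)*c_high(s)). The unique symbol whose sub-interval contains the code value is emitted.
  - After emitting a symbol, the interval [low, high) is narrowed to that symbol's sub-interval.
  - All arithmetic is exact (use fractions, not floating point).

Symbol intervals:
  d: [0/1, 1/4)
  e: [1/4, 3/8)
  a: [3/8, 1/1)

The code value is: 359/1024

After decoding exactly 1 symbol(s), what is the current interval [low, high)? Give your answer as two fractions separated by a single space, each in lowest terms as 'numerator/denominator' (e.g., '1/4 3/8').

Step 1: interval [0/1, 1/1), width = 1/1 - 0/1 = 1/1
  'd': [0/1 + 1/1*0/1, 0/1 + 1/1*1/4) = [0/1, 1/4)
  'e': [0/1 + 1/1*1/4, 0/1 + 1/1*3/8) = [1/4, 3/8) <- contains code 359/1024
  'a': [0/1 + 1/1*3/8, 0/1 + 1/1*1/1) = [3/8, 1/1)
  emit 'e', narrow to [1/4, 3/8)

Answer: 1/4 3/8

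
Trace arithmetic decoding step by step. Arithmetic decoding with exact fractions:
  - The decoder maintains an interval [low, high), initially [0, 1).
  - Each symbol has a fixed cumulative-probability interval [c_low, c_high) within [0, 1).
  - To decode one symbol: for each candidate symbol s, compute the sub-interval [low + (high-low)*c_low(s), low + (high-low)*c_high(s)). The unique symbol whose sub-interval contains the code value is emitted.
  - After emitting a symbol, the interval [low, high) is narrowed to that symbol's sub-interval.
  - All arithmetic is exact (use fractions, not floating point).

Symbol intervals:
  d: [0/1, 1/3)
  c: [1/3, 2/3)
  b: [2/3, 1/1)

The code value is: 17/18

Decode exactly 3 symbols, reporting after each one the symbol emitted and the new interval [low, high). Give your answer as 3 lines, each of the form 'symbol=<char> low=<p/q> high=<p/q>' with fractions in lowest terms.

Step 1: interval [0/1, 1/1), width = 1/1 - 0/1 = 1/1
  'd': [0/1 + 1/1*0/1, 0/1 + 1/1*1/3) = [0/1, 1/3)
  'c': [0/1 + 1/1*1/3, 0/1 + 1/1*2/3) = [1/3, 2/3)
  'b': [0/1 + 1/1*2/3, 0/1 + 1/1*1/1) = [2/3, 1/1) <- contains code 17/18
  emit 'b', narrow to [2/3, 1/1)
Step 2: interval [2/3, 1/1), width = 1/1 - 2/3 = 1/3
  'd': [2/3 + 1/3*0/1, 2/3 + 1/3*1/3) = [2/3, 7/9)
  'c': [2/3 + 1/3*1/3, 2/3 + 1/3*2/3) = [7/9, 8/9)
  'b': [2/3 + 1/3*2/3, 2/3 + 1/3*1/1) = [8/9, 1/1) <- contains code 17/18
  emit 'b', narrow to [8/9, 1/1)
Step 3: interval [8/9, 1/1), width = 1/1 - 8/9 = 1/9
  'd': [8/9 + 1/9*0/1, 8/9 + 1/9*1/3) = [8/9, 25/27)
  'c': [8/9 + 1/9*1/3, 8/9 + 1/9*2/3) = [25/27, 26/27) <- contains code 17/18
  'b': [8/9 + 1/9*2/3, 8/9 + 1/9*1/1) = [26/27, 1/1)
  emit 'c', narrow to [25/27, 26/27)

Answer: symbol=b low=2/3 high=1/1
symbol=b low=8/9 high=1/1
symbol=c low=25/27 high=26/27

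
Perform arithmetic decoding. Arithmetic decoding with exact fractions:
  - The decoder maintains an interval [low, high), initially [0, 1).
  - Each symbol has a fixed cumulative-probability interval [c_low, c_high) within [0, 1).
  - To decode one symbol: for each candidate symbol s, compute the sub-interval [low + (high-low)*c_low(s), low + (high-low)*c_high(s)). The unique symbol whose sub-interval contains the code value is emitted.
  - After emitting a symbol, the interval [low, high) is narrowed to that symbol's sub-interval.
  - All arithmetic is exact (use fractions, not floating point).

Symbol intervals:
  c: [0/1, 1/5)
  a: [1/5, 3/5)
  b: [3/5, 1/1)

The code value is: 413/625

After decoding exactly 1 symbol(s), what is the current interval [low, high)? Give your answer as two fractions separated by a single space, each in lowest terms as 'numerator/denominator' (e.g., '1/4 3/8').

Answer: 3/5 1/1

Derivation:
Step 1: interval [0/1, 1/1), width = 1/1 - 0/1 = 1/1
  'c': [0/1 + 1/1*0/1, 0/1 + 1/1*1/5) = [0/1, 1/5)
  'a': [0/1 + 1/1*1/5, 0/1 + 1/1*3/5) = [1/5, 3/5)
  'b': [0/1 + 1/1*3/5, 0/1 + 1/1*1/1) = [3/5, 1/1) <- contains code 413/625
  emit 'b', narrow to [3/5, 1/1)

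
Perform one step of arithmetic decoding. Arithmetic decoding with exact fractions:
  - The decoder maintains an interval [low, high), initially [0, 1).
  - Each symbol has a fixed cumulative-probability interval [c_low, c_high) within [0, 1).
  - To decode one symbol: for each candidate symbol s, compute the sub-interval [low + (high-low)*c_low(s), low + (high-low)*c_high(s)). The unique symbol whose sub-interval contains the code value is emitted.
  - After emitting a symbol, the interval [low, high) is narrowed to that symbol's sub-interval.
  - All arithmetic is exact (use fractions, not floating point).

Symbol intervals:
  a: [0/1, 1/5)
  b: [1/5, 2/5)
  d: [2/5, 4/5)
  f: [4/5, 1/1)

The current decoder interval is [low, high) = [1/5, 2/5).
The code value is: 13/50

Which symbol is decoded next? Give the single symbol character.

Answer: b

Derivation:
Interval width = high − low = 2/5 − 1/5 = 1/5
Scaled code = (code − low) / width = (13/50 − 1/5) / 1/5 = 3/10
  a: [0/1, 1/5) 
  b: [1/5, 2/5) ← scaled code falls here ✓
  d: [2/5, 4/5) 
  f: [4/5, 1/1) 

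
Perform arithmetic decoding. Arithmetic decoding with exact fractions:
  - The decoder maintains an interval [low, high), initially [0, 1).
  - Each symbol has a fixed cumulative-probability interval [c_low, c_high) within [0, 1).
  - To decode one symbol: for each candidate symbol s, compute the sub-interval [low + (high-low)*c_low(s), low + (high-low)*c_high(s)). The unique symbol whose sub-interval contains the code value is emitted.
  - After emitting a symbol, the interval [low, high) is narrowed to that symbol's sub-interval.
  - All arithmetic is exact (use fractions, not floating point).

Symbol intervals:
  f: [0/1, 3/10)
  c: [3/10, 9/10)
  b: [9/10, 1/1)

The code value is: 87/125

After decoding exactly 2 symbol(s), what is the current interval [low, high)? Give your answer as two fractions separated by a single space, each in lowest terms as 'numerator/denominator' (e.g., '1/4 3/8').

Answer: 12/25 21/25

Derivation:
Step 1: interval [0/1, 1/1), width = 1/1 - 0/1 = 1/1
  'f': [0/1 + 1/1*0/1, 0/1 + 1/1*3/10) = [0/1, 3/10)
  'c': [0/1 + 1/1*3/10, 0/1 + 1/1*9/10) = [3/10, 9/10) <- contains code 87/125
  'b': [0/1 + 1/1*9/10, 0/1 + 1/1*1/1) = [9/10, 1/1)
  emit 'c', narrow to [3/10, 9/10)
Step 2: interval [3/10, 9/10), width = 9/10 - 3/10 = 3/5
  'f': [3/10 + 3/5*0/1, 3/10 + 3/5*3/10) = [3/10, 12/25)
  'c': [3/10 + 3/5*3/10, 3/10 + 3/5*9/10) = [12/25, 21/25) <- contains code 87/125
  'b': [3/10 + 3/5*9/10, 3/10 + 3/5*1/1) = [21/25, 9/10)
  emit 'c', narrow to [12/25, 21/25)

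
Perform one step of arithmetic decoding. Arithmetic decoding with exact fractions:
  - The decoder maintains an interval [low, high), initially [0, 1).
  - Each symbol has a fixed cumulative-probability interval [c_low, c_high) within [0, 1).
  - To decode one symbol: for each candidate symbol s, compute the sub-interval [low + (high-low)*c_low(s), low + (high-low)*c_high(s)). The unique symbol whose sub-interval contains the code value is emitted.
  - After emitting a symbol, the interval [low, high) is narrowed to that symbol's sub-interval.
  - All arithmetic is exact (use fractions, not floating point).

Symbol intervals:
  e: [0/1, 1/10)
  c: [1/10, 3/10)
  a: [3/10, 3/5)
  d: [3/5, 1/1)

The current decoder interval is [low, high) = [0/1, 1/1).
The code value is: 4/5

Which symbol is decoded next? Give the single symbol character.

Interval width = high − low = 1/1 − 0/1 = 1/1
Scaled code = (code − low) / width = (4/5 − 0/1) / 1/1 = 4/5
  e: [0/1, 1/10) 
  c: [1/10, 3/10) 
  a: [3/10, 3/5) 
  d: [3/5, 1/1) ← scaled code falls here ✓

Answer: d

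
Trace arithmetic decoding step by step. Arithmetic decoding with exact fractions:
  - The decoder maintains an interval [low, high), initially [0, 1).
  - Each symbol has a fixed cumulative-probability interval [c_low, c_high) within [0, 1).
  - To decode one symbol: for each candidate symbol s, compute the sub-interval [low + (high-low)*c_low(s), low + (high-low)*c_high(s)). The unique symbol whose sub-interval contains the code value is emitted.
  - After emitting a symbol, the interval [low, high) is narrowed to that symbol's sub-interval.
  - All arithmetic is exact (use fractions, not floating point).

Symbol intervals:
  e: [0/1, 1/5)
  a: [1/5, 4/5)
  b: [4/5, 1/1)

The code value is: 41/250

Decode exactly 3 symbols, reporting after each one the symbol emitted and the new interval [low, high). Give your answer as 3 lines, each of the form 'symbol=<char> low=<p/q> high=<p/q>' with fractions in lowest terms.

Step 1: interval [0/1, 1/1), width = 1/1 - 0/1 = 1/1
  'e': [0/1 + 1/1*0/1, 0/1 + 1/1*1/5) = [0/1, 1/5) <- contains code 41/250
  'a': [0/1 + 1/1*1/5, 0/1 + 1/1*4/5) = [1/5, 4/5)
  'b': [0/1 + 1/1*4/5, 0/1 + 1/1*1/1) = [4/5, 1/1)
  emit 'e', narrow to [0/1, 1/5)
Step 2: interval [0/1, 1/5), width = 1/5 - 0/1 = 1/5
  'e': [0/1 + 1/5*0/1, 0/1 + 1/5*1/5) = [0/1, 1/25)
  'a': [0/1 + 1/5*1/5, 0/1 + 1/5*4/5) = [1/25, 4/25)
  'b': [0/1 + 1/5*4/5, 0/1 + 1/5*1/1) = [4/25, 1/5) <- contains code 41/250
  emit 'b', narrow to [4/25, 1/5)
Step 3: interval [4/25, 1/5), width = 1/5 - 4/25 = 1/25
  'e': [4/25 + 1/25*0/1, 4/25 + 1/25*1/5) = [4/25, 21/125) <- contains code 41/250
  'a': [4/25 + 1/25*1/5, 4/25 + 1/25*4/5) = [21/125, 24/125)
  'b': [4/25 + 1/25*4/5, 4/25 + 1/25*1/1) = [24/125, 1/5)
  emit 'e', narrow to [4/25, 21/125)

Answer: symbol=e low=0/1 high=1/5
symbol=b low=4/25 high=1/5
symbol=e low=4/25 high=21/125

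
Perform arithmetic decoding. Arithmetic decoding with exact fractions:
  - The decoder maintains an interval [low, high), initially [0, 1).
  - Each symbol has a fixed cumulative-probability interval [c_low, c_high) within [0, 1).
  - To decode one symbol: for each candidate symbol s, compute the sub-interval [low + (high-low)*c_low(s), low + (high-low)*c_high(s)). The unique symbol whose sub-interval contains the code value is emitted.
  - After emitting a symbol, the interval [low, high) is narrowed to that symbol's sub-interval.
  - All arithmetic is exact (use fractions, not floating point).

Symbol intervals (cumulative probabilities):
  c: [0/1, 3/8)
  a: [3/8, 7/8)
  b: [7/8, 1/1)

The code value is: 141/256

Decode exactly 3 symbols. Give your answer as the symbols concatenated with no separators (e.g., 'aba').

Step 1: interval [0/1, 1/1), width = 1/1 - 0/1 = 1/1
  'c': [0/1 + 1/1*0/1, 0/1 + 1/1*3/8) = [0/1, 3/8)
  'a': [0/1 + 1/1*3/8, 0/1 + 1/1*7/8) = [3/8, 7/8) <- contains code 141/256
  'b': [0/1 + 1/1*7/8, 0/1 + 1/1*1/1) = [7/8, 1/1)
  emit 'a', narrow to [3/8, 7/8)
Step 2: interval [3/8, 7/8), width = 7/8 - 3/8 = 1/2
  'c': [3/8 + 1/2*0/1, 3/8 + 1/2*3/8) = [3/8, 9/16) <- contains code 141/256
  'a': [3/8 + 1/2*3/8, 3/8 + 1/2*7/8) = [9/16, 13/16)
  'b': [3/8 + 1/2*7/8, 3/8 + 1/2*1/1) = [13/16, 7/8)
  emit 'c', narrow to [3/8, 9/16)
Step 3: interval [3/8, 9/16), width = 9/16 - 3/8 = 3/16
  'c': [3/8 + 3/16*0/1, 3/8 + 3/16*3/8) = [3/8, 57/128)
  'a': [3/8 + 3/16*3/8, 3/8 + 3/16*7/8) = [57/128, 69/128)
  'b': [3/8 + 3/16*7/8, 3/8 + 3/16*1/1) = [69/128, 9/16) <- contains code 141/256
  emit 'b', narrow to [69/128, 9/16)

Answer: acb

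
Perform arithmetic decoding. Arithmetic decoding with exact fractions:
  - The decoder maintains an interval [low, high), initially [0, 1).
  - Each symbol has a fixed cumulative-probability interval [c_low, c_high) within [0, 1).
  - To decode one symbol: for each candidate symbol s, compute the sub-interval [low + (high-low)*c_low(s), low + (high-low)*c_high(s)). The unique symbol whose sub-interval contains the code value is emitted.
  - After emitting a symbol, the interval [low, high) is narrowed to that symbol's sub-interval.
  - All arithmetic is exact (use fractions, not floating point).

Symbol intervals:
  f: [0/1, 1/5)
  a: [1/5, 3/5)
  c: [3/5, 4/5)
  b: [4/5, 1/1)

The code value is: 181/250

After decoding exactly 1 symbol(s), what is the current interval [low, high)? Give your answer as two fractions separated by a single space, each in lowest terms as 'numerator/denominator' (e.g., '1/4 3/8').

Answer: 3/5 4/5

Derivation:
Step 1: interval [0/1, 1/1), width = 1/1 - 0/1 = 1/1
  'f': [0/1 + 1/1*0/1, 0/1 + 1/1*1/5) = [0/1, 1/5)
  'a': [0/1 + 1/1*1/5, 0/1 + 1/1*3/5) = [1/5, 3/5)
  'c': [0/1 + 1/1*3/5, 0/1 + 1/1*4/5) = [3/5, 4/5) <- contains code 181/250
  'b': [0/1 + 1/1*4/5, 0/1 + 1/1*1/1) = [4/5, 1/1)
  emit 'c', narrow to [3/5, 4/5)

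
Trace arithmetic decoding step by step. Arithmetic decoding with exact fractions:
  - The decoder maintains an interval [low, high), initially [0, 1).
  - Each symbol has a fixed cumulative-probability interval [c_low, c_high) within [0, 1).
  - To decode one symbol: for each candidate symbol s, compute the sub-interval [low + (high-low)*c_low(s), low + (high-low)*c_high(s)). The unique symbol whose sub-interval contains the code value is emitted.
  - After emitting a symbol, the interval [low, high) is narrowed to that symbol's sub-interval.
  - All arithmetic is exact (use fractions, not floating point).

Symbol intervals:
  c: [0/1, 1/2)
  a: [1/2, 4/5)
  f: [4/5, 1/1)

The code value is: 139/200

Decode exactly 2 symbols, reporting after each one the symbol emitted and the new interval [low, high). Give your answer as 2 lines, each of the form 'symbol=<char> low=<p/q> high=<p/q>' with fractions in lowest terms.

Answer: symbol=a low=1/2 high=4/5
symbol=a low=13/20 high=37/50

Derivation:
Step 1: interval [0/1, 1/1), width = 1/1 - 0/1 = 1/1
  'c': [0/1 + 1/1*0/1, 0/1 + 1/1*1/2) = [0/1, 1/2)
  'a': [0/1 + 1/1*1/2, 0/1 + 1/1*4/5) = [1/2, 4/5) <- contains code 139/200
  'f': [0/1 + 1/1*4/5, 0/1 + 1/1*1/1) = [4/5, 1/1)
  emit 'a', narrow to [1/2, 4/5)
Step 2: interval [1/2, 4/5), width = 4/5 - 1/2 = 3/10
  'c': [1/2 + 3/10*0/1, 1/2 + 3/10*1/2) = [1/2, 13/20)
  'a': [1/2 + 3/10*1/2, 1/2 + 3/10*4/5) = [13/20, 37/50) <- contains code 139/200
  'f': [1/2 + 3/10*4/5, 1/2 + 3/10*1/1) = [37/50, 4/5)
  emit 'a', narrow to [13/20, 37/50)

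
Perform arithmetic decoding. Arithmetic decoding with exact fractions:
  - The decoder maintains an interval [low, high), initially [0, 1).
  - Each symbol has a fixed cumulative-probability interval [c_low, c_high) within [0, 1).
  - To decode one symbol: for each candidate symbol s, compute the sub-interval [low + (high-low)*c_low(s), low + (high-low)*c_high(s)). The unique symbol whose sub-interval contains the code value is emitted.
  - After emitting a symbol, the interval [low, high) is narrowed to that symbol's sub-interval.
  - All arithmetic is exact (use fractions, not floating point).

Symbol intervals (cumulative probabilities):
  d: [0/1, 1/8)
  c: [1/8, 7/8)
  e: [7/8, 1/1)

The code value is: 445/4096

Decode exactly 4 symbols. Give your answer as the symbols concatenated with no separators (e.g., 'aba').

Answer: dcee

Derivation:
Step 1: interval [0/1, 1/1), width = 1/1 - 0/1 = 1/1
  'd': [0/1 + 1/1*0/1, 0/1 + 1/1*1/8) = [0/1, 1/8) <- contains code 445/4096
  'c': [0/1 + 1/1*1/8, 0/1 + 1/1*7/8) = [1/8, 7/8)
  'e': [0/1 + 1/1*7/8, 0/1 + 1/1*1/1) = [7/8, 1/1)
  emit 'd', narrow to [0/1, 1/8)
Step 2: interval [0/1, 1/8), width = 1/8 - 0/1 = 1/8
  'd': [0/1 + 1/8*0/1, 0/1 + 1/8*1/8) = [0/1, 1/64)
  'c': [0/1 + 1/8*1/8, 0/1 + 1/8*7/8) = [1/64, 7/64) <- contains code 445/4096
  'e': [0/1 + 1/8*7/8, 0/1 + 1/8*1/1) = [7/64, 1/8)
  emit 'c', narrow to [1/64, 7/64)
Step 3: interval [1/64, 7/64), width = 7/64 - 1/64 = 3/32
  'd': [1/64 + 3/32*0/1, 1/64 + 3/32*1/8) = [1/64, 7/256)
  'c': [1/64 + 3/32*1/8, 1/64 + 3/32*7/8) = [7/256, 25/256)
  'e': [1/64 + 3/32*7/8, 1/64 + 3/32*1/1) = [25/256, 7/64) <- contains code 445/4096
  emit 'e', narrow to [25/256, 7/64)
Step 4: interval [25/256, 7/64), width = 7/64 - 25/256 = 3/256
  'd': [25/256 + 3/256*0/1, 25/256 + 3/256*1/8) = [25/256, 203/2048)
  'c': [25/256 + 3/256*1/8, 25/256 + 3/256*7/8) = [203/2048, 221/2048)
  'e': [25/256 + 3/256*7/8, 25/256 + 3/256*1/1) = [221/2048, 7/64) <- contains code 445/4096
  emit 'e', narrow to [221/2048, 7/64)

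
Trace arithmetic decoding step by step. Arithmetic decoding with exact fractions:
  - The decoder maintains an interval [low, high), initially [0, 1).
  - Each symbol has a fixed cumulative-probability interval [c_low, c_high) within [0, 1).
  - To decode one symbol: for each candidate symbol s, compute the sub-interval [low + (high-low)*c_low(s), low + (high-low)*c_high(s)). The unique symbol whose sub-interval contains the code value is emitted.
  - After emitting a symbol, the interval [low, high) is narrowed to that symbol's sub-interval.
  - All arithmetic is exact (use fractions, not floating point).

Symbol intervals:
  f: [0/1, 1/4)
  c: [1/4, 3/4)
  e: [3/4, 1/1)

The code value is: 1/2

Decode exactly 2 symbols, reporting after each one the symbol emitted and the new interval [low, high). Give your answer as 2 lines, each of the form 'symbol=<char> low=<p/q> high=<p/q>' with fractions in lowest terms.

Answer: symbol=c low=1/4 high=3/4
symbol=c low=3/8 high=5/8

Derivation:
Step 1: interval [0/1, 1/1), width = 1/1 - 0/1 = 1/1
  'f': [0/1 + 1/1*0/1, 0/1 + 1/1*1/4) = [0/1, 1/4)
  'c': [0/1 + 1/1*1/4, 0/1 + 1/1*3/4) = [1/4, 3/4) <- contains code 1/2
  'e': [0/1 + 1/1*3/4, 0/1 + 1/1*1/1) = [3/4, 1/1)
  emit 'c', narrow to [1/4, 3/4)
Step 2: interval [1/4, 3/4), width = 3/4 - 1/4 = 1/2
  'f': [1/4 + 1/2*0/1, 1/4 + 1/2*1/4) = [1/4, 3/8)
  'c': [1/4 + 1/2*1/4, 1/4 + 1/2*3/4) = [3/8, 5/8) <- contains code 1/2
  'e': [1/4 + 1/2*3/4, 1/4 + 1/2*1/1) = [5/8, 3/4)
  emit 'c', narrow to [3/8, 5/8)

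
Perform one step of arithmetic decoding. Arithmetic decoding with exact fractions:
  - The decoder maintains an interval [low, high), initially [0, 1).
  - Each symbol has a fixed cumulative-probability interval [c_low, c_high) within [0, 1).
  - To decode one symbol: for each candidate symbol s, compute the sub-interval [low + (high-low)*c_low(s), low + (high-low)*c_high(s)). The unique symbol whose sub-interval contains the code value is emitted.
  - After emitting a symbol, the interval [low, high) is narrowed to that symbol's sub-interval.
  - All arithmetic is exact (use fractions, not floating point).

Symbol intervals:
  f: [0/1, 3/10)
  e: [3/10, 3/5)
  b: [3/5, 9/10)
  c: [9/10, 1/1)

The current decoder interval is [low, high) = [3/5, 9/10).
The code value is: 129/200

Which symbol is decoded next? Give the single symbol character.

Answer: f

Derivation:
Interval width = high − low = 9/10 − 3/5 = 3/10
Scaled code = (code − low) / width = (129/200 − 3/5) / 3/10 = 3/20
  f: [0/1, 3/10) ← scaled code falls here ✓
  e: [3/10, 3/5) 
  b: [3/5, 9/10) 
  c: [9/10, 1/1) 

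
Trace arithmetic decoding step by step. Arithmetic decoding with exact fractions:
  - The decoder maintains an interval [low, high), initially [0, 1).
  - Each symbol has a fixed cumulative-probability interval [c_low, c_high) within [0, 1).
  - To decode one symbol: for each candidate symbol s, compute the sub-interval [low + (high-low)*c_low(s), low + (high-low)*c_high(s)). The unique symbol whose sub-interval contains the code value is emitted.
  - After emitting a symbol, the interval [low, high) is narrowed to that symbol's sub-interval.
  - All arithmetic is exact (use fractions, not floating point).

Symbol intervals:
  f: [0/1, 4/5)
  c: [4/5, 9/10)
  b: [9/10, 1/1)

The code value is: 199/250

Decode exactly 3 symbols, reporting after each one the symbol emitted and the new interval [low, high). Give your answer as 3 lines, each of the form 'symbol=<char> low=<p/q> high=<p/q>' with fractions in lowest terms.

Answer: symbol=f low=0/1 high=4/5
symbol=b low=18/25 high=4/5
symbol=b low=99/125 high=4/5

Derivation:
Step 1: interval [0/1, 1/1), width = 1/1 - 0/1 = 1/1
  'f': [0/1 + 1/1*0/1, 0/1 + 1/1*4/5) = [0/1, 4/5) <- contains code 199/250
  'c': [0/1 + 1/1*4/5, 0/1 + 1/1*9/10) = [4/5, 9/10)
  'b': [0/1 + 1/1*9/10, 0/1 + 1/1*1/1) = [9/10, 1/1)
  emit 'f', narrow to [0/1, 4/5)
Step 2: interval [0/1, 4/5), width = 4/5 - 0/1 = 4/5
  'f': [0/1 + 4/5*0/1, 0/1 + 4/5*4/5) = [0/1, 16/25)
  'c': [0/1 + 4/5*4/5, 0/1 + 4/5*9/10) = [16/25, 18/25)
  'b': [0/1 + 4/5*9/10, 0/1 + 4/5*1/1) = [18/25, 4/5) <- contains code 199/250
  emit 'b', narrow to [18/25, 4/5)
Step 3: interval [18/25, 4/5), width = 4/5 - 18/25 = 2/25
  'f': [18/25 + 2/25*0/1, 18/25 + 2/25*4/5) = [18/25, 98/125)
  'c': [18/25 + 2/25*4/5, 18/25 + 2/25*9/10) = [98/125, 99/125)
  'b': [18/25 + 2/25*9/10, 18/25 + 2/25*1/1) = [99/125, 4/5) <- contains code 199/250
  emit 'b', narrow to [99/125, 4/5)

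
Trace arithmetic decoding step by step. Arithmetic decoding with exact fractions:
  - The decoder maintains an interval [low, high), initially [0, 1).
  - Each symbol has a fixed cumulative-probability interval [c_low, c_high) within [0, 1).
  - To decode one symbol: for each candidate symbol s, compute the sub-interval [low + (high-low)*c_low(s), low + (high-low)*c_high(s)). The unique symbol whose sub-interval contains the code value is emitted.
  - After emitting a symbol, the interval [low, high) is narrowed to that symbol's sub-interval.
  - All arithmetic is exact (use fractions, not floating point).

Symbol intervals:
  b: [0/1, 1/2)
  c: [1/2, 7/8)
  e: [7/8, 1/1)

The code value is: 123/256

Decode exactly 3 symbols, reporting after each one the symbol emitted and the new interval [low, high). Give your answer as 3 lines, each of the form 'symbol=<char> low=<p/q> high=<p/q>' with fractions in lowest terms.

Answer: symbol=b low=0/1 high=1/2
symbol=e low=7/16 high=1/2
symbol=c low=15/32 high=63/128

Derivation:
Step 1: interval [0/1, 1/1), width = 1/1 - 0/1 = 1/1
  'b': [0/1 + 1/1*0/1, 0/1 + 1/1*1/2) = [0/1, 1/2) <- contains code 123/256
  'c': [0/1 + 1/1*1/2, 0/1 + 1/1*7/8) = [1/2, 7/8)
  'e': [0/1 + 1/1*7/8, 0/1 + 1/1*1/1) = [7/8, 1/1)
  emit 'b', narrow to [0/1, 1/2)
Step 2: interval [0/1, 1/2), width = 1/2 - 0/1 = 1/2
  'b': [0/1 + 1/2*0/1, 0/1 + 1/2*1/2) = [0/1, 1/4)
  'c': [0/1 + 1/2*1/2, 0/1 + 1/2*7/8) = [1/4, 7/16)
  'e': [0/1 + 1/2*7/8, 0/1 + 1/2*1/1) = [7/16, 1/2) <- contains code 123/256
  emit 'e', narrow to [7/16, 1/2)
Step 3: interval [7/16, 1/2), width = 1/2 - 7/16 = 1/16
  'b': [7/16 + 1/16*0/1, 7/16 + 1/16*1/2) = [7/16, 15/32)
  'c': [7/16 + 1/16*1/2, 7/16 + 1/16*7/8) = [15/32, 63/128) <- contains code 123/256
  'e': [7/16 + 1/16*7/8, 7/16 + 1/16*1/1) = [63/128, 1/2)
  emit 'c', narrow to [15/32, 63/128)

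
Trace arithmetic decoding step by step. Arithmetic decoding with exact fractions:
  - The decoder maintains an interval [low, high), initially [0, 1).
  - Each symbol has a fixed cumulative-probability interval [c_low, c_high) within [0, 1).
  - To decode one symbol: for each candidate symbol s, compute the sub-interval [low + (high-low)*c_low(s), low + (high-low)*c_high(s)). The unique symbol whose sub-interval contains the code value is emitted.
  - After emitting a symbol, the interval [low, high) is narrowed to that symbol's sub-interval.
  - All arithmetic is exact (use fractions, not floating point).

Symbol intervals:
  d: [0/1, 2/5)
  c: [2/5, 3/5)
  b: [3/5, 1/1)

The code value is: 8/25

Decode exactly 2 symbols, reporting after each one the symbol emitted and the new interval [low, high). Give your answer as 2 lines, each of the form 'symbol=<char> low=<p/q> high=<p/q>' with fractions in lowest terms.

Answer: symbol=d low=0/1 high=2/5
symbol=b low=6/25 high=2/5

Derivation:
Step 1: interval [0/1, 1/1), width = 1/1 - 0/1 = 1/1
  'd': [0/1 + 1/1*0/1, 0/1 + 1/1*2/5) = [0/1, 2/5) <- contains code 8/25
  'c': [0/1 + 1/1*2/5, 0/1 + 1/1*3/5) = [2/5, 3/5)
  'b': [0/1 + 1/1*3/5, 0/1 + 1/1*1/1) = [3/5, 1/1)
  emit 'd', narrow to [0/1, 2/5)
Step 2: interval [0/1, 2/5), width = 2/5 - 0/1 = 2/5
  'd': [0/1 + 2/5*0/1, 0/1 + 2/5*2/5) = [0/1, 4/25)
  'c': [0/1 + 2/5*2/5, 0/1 + 2/5*3/5) = [4/25, 6/25)
  'b': [0/1 + 2/5*3/5, 0/1 + 2/5*1/1) = [6/25, 2/5) <- contains code 8/25
  emit 'b', narrow to [6/25, 2/5)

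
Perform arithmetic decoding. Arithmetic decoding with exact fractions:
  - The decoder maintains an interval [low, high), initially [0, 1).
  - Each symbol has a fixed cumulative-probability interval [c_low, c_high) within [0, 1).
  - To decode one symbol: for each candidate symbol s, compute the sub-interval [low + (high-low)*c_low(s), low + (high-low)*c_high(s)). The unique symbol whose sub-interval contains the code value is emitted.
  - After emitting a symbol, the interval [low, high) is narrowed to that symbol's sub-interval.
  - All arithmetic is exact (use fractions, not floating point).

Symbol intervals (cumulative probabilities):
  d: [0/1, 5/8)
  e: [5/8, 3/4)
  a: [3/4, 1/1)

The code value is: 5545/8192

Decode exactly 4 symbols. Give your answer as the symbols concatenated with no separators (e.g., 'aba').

Step 1: interval [0/1, 1/1), width = 1/1 - 0/1 = 1/1
  'd': [0/1 + 1/1*0/1, 0/1 + 1/1*5/8) = [0/1, 5/8)
  'e': [0/1 + 1/1*5/8, 0/1 + 1/1*3/4) = [5/8, 3/4) <- contains code 5545/8192
  'a': [0/1 + 1/1*3/4, 0/1 + 1/1*1/1) = [3/4, 1/1)
  emit 'e', narrow to [5/8, 3/4)
Step 2: interval [5/8, 3/4), width = 3/4 - 5/8 = 1/8
  'd': [5/8 + 1/8*0/1, 5/8 + 1/8*5/8) = [5/8, 45/64) <- contains code 5545/8192
  'e': [5/8 + 1/8*5/8, 5/8 + 1/8*3/4) = [45/64, 23/32)
  'a': [5/8 + 1/8*3/4, 5/8 + 1/8*1/1) = [23/32, 3/4)
  emit 'd', narrow to [5/8, 45/64)
Step 3: interval [5/8, 45/64), width = 45/64 - 5/8 = 5/64
  'd': [5/8 + 5/64*0/1, 5/8 + 5/64*5/8) = [5/8, 345/512)
  'e': [5/8 + 5/64*5/8, 5/8 + 5/64*3/4) = [345/512, 175/256) <- contains code 5545/8192
  'a': [5/8 + 5/64*3/4, 5/8 + 5/64*1/1) = [175/256, 45/64)
  emit 'e', narrow to [345/512, 175/256)
Step 4: interval [345/512, 175/256), width = 175/256 - 345/512 = 5/512
  'd': [345/512 + 5/512*0/1, 345/512 + 5/512*5/8) = [345/512, 2785/4096) <- contains code 5545/8192
  'e': [345/512 + 5/512*5/8, 345/512 + 5/512*3/4) = [2785/4096, 1395/2048)
  'a': [345/512 + 5/512*3/4, 345/512 + 5/512*1/1) = [1395/2048, 175/256)
  emit 'd', narrow to [345/512, 2785/4096)

Answer: eded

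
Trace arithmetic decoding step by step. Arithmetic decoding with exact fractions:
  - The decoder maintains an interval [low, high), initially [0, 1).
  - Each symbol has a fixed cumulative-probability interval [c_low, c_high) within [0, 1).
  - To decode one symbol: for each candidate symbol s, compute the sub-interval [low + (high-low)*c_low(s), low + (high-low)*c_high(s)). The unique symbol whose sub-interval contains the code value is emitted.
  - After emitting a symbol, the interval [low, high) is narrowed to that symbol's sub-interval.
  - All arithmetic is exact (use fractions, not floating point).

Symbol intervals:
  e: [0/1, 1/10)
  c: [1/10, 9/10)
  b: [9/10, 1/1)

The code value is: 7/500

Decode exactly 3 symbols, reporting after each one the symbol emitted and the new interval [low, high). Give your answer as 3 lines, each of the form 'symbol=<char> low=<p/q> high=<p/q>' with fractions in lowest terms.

Step 1: interval [0/1, 1/1), width = 1/1 - 0/1 = 1/1
  'e': [0/1 + 1/1*0/1, 0/1 + 1/1*1/10) = [0/1, 1/10) <- contains code 7/500
  'c': [0/1 + 1/1*1/10, 0/1 + 1/1*9/10) = [1/10, 9/10)
  'b': [0/1 + 1/1*9/10, 0/1 + 1/1*1/1) = [9/10, 1/1)
  emit 'e', narrow to [0/1, 1/10)
Step 2: interval [0/1, 1/10), width = 1/10 - 0/1 = 1/10
  'e': [0/1 + 1/10*0/1, 0/1 + 1/10*1/10) = [0/1, 1/100)
  'c': [0/1 + 1/10*1/10, 0/1 + 1/10*9/10) = [1/100, 9/100) <- contains code 7/500
  'b': [0/1 + 1/10*9/10, 0/1 + 1/10*1/1) = [9/100, 1/10)
  emit 'c', narrow to [1/100, 9/100)
Step 3: interval [1/100, 9/100), width = 9/100 - 1/100 = 2/25
  'e': [1/100 + 2/25*0/1, 1/100 + 2/25*1/10) = [1/100, 9/500) <- contains code 7/500
  'c': [1/100 + 2/25*1/10, 1/100 + 2/25*9/10) = [9/500, 41/500)
  'b': [1/100 + 2/25*9/10, 1/100 + 2/25*1/1) = [41/500, 9/100)
  emit 'e', narrow to [1/100, 9/500)

Answer: symbol=e low=0/1 high=1/10
symbol=c low=1/100 high=9/100
symbol=e low=1/100 high=9/500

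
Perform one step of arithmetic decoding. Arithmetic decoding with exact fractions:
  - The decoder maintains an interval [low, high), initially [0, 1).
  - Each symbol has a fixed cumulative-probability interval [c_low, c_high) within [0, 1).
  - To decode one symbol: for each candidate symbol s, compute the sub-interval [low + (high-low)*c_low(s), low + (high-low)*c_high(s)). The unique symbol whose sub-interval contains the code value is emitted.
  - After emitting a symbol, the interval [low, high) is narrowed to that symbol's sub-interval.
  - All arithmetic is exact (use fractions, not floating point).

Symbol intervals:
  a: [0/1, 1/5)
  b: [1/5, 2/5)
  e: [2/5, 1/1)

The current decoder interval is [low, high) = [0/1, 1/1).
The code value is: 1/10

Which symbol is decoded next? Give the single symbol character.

Interval width = high − low = 1/1 − 0/1 = 1/1
Scaled code = (code − low) / width = (1/10 − 0/1) / 1/1 = 1/10
  a: [0/1, 1/5) ← scaled code falls here ✓
  b: [1/5, 2/5) 
  e: [2/5, 1/1) 

Answer: a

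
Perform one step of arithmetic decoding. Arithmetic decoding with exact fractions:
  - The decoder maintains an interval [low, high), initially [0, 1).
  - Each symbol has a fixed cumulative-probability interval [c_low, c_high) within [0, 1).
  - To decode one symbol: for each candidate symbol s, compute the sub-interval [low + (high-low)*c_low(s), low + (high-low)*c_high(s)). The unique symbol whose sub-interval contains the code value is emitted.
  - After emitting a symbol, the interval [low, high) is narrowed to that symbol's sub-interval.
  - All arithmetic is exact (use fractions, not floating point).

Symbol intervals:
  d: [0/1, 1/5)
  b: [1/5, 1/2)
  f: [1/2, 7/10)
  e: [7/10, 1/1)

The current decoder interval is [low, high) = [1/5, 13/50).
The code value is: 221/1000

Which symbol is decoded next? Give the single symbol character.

Answer: b

Derivation:
Interval width = high − low = 13/50 − 1/5 = 3/50
Scaled code = (code − low) / width = (221/1000 − 1/5) / 3/50 = 7/20
  d: [0/1, 1/5) 
  b: [1/5, 1/2) ← scaled code falls here ✓
  f: [1/2, 7/10) 
  e: [7/10, 1/1) 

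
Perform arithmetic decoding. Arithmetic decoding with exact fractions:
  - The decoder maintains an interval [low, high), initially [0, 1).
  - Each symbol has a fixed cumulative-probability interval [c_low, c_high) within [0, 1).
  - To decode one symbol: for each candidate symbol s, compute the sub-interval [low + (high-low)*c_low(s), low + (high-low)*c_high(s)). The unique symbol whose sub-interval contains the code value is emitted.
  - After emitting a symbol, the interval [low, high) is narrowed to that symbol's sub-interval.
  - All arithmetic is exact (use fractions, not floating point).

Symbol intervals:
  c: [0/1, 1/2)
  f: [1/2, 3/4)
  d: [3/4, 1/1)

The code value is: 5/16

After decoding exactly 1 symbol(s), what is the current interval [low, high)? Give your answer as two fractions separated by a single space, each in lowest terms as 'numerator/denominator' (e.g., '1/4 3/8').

Answer: 0/1 1/2

Derivation:
Step 1: interval [0/1, 1/1), width = 1/1 - 0/1 = 1/1
  'c': [0/1 + 1/1*0/1, 0/1 + 1/1*1/2) = [0/1, 1/2) <- contains code 5/16
  'f': [0/1 + 1/1*1/2, 0/1 + 1/1*3/4) = [1/2, 3/4)
  'd': [0/1 + 1/1*3/4, 0/1 + 1/1*1/1) = [3/4, 1/1)
  emit 'c', narrow to [0/1, 1/2)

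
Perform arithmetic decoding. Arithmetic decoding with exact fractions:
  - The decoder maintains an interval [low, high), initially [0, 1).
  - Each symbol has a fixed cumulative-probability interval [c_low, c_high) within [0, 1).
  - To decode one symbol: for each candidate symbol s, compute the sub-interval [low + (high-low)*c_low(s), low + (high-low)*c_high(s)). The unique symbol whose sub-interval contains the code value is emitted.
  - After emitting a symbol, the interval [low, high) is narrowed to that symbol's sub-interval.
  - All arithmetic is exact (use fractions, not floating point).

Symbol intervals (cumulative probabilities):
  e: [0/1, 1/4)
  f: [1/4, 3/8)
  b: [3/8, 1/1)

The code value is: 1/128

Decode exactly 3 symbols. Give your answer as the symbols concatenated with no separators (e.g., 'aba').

Step 1: interval [0/1, 1/1), width = 1/1 - 0/1 = 1/1
  'e': [0/1 + 1/1*0/1, 0/1 + 1/1*1/4) = [0/1, 1/4) <- contains code 1/128
  'f': [0/1 + 1/1*1/4, 0/1 + 1/1*3/8) = [1/4, 3/8)
  'b': [0/1 + 1/1*3/8, 0/1 + 1/1*1/1) = [3/8, 1/1)
  emit 'e', narrow to [0/1, 1/4)
Step 2: interval [0/1, 1/4), width = 1/4 - 0/1 = 1/4
  'e': [0/1 + 1/4*0/1, 0/1 + 1/4*1/4) = [0/1, 1/16) <- contains code 1/128
  'f': [0/1 + 1/4*1/4, 0/1 + 1/4*3/8) = [1/16, 3/32)
  'b': [0/1 + 1/4*3/8, 0/1 + 1/4*1/1) = [3/32, 1/4)
  emit 'e', narrow to [0/1, 1/16)
Step 3: interval [0/1, 1/16), width = 1/16 - 0/1 = 1/16
  'e': [0/1 + 1/16*0/1, 0/1 + 1/16*1/4) = [0/1, 1/64) <- contains code 1/128
  'f': [0/1 + 1/16*1/4, 0/1 + 1/16*3/8) = [1/64, 3/128)
  'b': [0/1 + 1/16*3/8, 0/1 + 1/16*1/1) = [3/128, 1/16)
  emit 'e', narrow to [0/1, 1/64)

Answer: eee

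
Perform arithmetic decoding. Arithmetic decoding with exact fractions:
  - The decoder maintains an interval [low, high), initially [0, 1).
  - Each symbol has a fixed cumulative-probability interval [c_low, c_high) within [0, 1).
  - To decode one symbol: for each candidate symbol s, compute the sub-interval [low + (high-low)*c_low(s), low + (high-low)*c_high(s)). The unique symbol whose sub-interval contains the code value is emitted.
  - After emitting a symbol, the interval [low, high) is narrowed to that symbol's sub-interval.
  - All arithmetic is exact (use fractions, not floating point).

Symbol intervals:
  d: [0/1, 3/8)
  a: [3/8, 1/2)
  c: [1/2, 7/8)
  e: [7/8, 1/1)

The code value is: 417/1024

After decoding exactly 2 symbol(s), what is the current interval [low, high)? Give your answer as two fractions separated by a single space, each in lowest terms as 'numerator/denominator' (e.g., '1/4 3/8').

Answer: 3/8 27/64

Derivation:
Step 1: interval [0/1, 1/1), width = 1/1 - 0/1 = 1/1
  'd': [0/1 + 1/1*0/1, 0/1 + 1/1*3/8) = [0/1, 3/8)
  'a': [0/1 + 1/1*3/8, 0/1 + 1/1*1/2) = [3/8, 1/2) <- contains code 417/1024
  'c': [0/1 + 1/1*1/2, 0/1 + 1/1*7/8) = [1/2, 7/8)
  'e': [0/1 + 1/1*7/8, 0/1 + 1/1*1/1) = [7/8, 1/1)
  emit 'a', narrow to [3/8, 1/2)
Step 2: interval [3/8, 1/2), width = 1/2 - 3/8 = 1/8
  'd': [3/8 + 1/8*0/1, 3/8 + 1/8*3/8) = [3/8, 27/64) <- contains code 417/1024
  'a': [3/8 + 1/8*3/8, 3/8 + 1/8*1/2) = [27/64, 7/16)
  'c': [3/8 + 1/8*1/2, 3/8 + 1/8*7/8) = [7/16, 31/64)
  'e': [3/8 + 1/8*7/8, 3/8 + 1/8*1/1) = [31/64, 1/2)
  emit 'd', narrow to [3/8, 27/64)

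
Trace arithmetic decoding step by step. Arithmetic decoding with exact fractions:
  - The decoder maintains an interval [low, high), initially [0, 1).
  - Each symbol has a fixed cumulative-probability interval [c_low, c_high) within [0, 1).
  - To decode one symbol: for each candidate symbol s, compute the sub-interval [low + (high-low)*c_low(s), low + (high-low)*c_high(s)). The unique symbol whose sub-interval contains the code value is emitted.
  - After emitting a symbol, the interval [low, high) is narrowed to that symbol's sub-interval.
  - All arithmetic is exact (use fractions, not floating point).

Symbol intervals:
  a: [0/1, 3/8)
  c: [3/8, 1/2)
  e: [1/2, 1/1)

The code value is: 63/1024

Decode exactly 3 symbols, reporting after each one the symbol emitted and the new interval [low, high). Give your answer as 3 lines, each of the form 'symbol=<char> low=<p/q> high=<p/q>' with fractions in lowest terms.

Step 1: interval [0/1, 1/1), width = 1/1 - 0/1 = 1/1
  'a': [0/1 + 1/1*0/1, 0/1 + 1/1*3/8) = [0/1, 3/8) <- contains code 63/1024
  'c': [0/1 + 1/1*3/8, 0/1 + 1/1*1/2) = [3/8, 1/2)
  'e': [0/1 + 1/1*1/2, 0/1 + 1/1*1/1) = [1/2, 1/1)
  emit 'a', narrow to [0/1, 3/8)
Step 2: interval [0/1, 3/8), width = 3/8 - 0/1 = 3/8
  'a': [0/1 + 3/8*0/1, 0/1 + 3/8*3/8) = [0/1, 9/64) <- contains code 63/1024
  'c': [0/1 + 3/8*3/8, 0/1 + 3/8*1/2) = [9/64, 3/16)
  'e': [0/1 + 3/8*1/2, 0/1 + 3/8*1/1) = [3/16, 3/8)
  emit 'a', narrow to [0/1, 9/64)
Step 3: interval [0/1, 9/64), width = 9/64 - 0/1 = 9/64
  'a': [0/1 + 9/64*0/1, 0/1 + 9/64*3/8) = [0/1, 27/512)
  'c': [0/1 + 9/64*3/8, 0/1 + 9/64*1/2) = [27/512, 9/128) <- contains code 63/1024
  'e': [0/1 + 9/64*1/2, 0/1 + 9/64*1/1) = [9/128, 9/64)
  emit 'c', narrow to [27/512, 9/128)

Answer: symbol=a low=0/1 high=3/8
symbol=a low=0/1 high=9/64
symbol=c low=27/512 high=9/128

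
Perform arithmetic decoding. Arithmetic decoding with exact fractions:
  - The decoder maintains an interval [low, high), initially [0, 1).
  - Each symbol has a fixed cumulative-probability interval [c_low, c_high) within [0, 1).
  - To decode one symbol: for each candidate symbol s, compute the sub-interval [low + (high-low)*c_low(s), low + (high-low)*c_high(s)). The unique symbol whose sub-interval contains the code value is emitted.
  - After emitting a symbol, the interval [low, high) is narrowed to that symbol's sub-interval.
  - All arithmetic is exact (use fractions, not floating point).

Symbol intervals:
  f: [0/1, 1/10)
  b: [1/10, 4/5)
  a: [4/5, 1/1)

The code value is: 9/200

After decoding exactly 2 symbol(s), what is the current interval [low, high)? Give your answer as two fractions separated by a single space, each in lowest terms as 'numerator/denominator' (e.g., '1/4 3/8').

Answer: 1/100 2/25

Derivation:
Step 1: interval [0/1, 1/1), width = 1/1 - 0/1 = 1/1
  'f': [0/1 + 1/1*0/1, 0/1 + 1/1*1/10) = [0/1, 1/10) <- contains code 9/200
  'b': [0/1 + 1/1*1/10, 0/1 + 1/1*4/5) = [1/10, 4/5)
  'a': [0/1 + 1/1*4/5, 0/1 + 1/1*1/1) = [4/5, 1/1)
  emit 'f', narrow to [0/1, 1/10)
Step 2: interval [0/1, 1/10), width = 1/10 - 0/1 = 1/10
  'f': [0/1 + 1/10*0/1, 0/1 + 1/10*1/10) = [0/1, 1/100)
  'b': [0/1 + 1/10*1/10, 0/1 + 1/10*4/5) = [1/100, 2/25) <- contains code 9/200
  'a': [0/1 + 1/10*4/5, 0/1 + 1/10*1/1) = [2/25, 1/10)
  emit 'b', narrow to [1/100, 2/25)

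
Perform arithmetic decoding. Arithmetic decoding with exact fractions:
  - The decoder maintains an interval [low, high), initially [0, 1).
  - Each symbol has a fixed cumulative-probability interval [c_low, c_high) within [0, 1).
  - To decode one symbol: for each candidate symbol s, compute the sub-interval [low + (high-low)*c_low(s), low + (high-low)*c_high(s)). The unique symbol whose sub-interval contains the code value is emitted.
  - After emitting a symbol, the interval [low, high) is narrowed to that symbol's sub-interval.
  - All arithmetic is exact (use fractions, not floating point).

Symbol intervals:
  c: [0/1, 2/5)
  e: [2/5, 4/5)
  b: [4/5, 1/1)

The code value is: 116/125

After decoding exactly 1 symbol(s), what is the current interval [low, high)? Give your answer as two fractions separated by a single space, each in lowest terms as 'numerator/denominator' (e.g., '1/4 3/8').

Step 1: interval [0/1, 1/1), width = 1/1 - 0/1 = 1/1
  'c': [0/1 + 1/1*0/1, 0/1 + 1/1*2/5) = [0/1, 2/5)
  'e': [0/1 + 1/1*2/5, 0/1 + 1/1*4/5) = [2/5, 4/5)
  'b': [0/1 + 1/1*4/5, 0/1 + 1/1*1/1) = [4/5, 1/1) <- contains code 116/125
  emit 'b', narrow to [4/5, 1/1)

Answer: 4/5 1/1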